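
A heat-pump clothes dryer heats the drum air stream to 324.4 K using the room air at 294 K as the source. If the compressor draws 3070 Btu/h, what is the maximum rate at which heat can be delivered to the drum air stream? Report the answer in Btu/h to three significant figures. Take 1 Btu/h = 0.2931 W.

32800 Btu/h

The reservoir spacing is ΔT = 324.4 − 294 = 30.40 K.
COP_Carnot = T_H/ΔT = 324.40/30.40 = 10.67.
Q̇_max = COP_Carnot × Ẇ = 10.67 × 3070 Btu/h = 32760 Btu/h.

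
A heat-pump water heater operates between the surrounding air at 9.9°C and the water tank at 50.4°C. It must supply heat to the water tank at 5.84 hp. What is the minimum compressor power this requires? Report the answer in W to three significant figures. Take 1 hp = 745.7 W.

In absolute terms T_C = 283.05 K and T_H = 323.55 K, so ΔT = 40.50 K.
COP_Carnot = T_H/ΔT = 323.55/40.50 = 7.989.
Ẇ_min = Q̇/COP_Carnot = 5.840/7.989 = 0.7310 hp = 545.1 W.

545 W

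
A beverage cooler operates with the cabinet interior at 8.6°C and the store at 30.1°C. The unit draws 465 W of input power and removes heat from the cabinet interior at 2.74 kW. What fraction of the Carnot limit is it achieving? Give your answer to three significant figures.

0.450

Converting, Q̇_C = 2.740 kW = 2740 W, so COP_actual = Q̇_C/Ẇ = 2740/465.0 = 5.892.
In absolute terms T_C = 281.75 K and T_H = 303.25 K, so ΔT = 21.50 K.
COP_Carnot = T_C/ΔT = 281.75/21.50 = 13.10.
η_II = COP_actual/COP_Carnot = 5.892/13.10 = 0.4496.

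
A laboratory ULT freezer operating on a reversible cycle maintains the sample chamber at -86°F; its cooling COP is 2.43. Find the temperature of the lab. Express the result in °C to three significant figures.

19.9 °C

COP_R = T_C/(T_H − T_C) gives T_H − T_C = T_C/COP.
With T_C = 207.59 K, T_H = 207.59 × (1 + 1/2.43) = 293.02 K.
Converting, 293.02 K = 19.87°C.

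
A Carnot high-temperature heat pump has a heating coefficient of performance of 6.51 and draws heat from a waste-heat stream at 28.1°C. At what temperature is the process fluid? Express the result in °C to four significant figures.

82.77 °C

COP_HP = T_H/(T_H − T_C) rearranges to T_H = COP·T_C/(COP − 1).
With T_C = 301.25 K, T_H = 6.51 × 301.25/5.510 = 355.92 K.
Converting, 355.92 K = 82.77°C.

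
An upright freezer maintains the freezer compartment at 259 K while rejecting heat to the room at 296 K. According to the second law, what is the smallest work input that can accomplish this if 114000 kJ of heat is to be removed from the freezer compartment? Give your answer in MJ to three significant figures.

16.3 MJ

The reservoir spacing is ΔT = 296 − 259 = 37.00 K.
The reversible limit is COP_R = T_C/ΔT = 7.000, so W_min = Q_C/COP = Q_C·ΔT/T_C.
W_min = 114000 × 37.00/259.00 = 16290 kJ = 16.29 MJ.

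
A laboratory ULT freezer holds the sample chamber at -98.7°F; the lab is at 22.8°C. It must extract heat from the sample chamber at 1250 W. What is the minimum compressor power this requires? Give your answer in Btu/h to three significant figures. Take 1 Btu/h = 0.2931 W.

2030 Btu/h

In absolute terms T_C = 200.54 K and T_H = 295.95 K, so ΔT = 95.41 K.
COP_Carnot = T_C/ΔT = 200.54/95.41 = 2.102.
Ẇ_min = Q̇/COP_Carnot = 1250/2.102 = 594.7 W = 2029 Btu/h.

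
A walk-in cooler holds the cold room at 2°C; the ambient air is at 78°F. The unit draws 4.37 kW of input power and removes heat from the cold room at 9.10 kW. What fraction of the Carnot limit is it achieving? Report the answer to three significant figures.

COP_actual = Q̇_C/Ẇ = 9.100/4.370 = 2.082.
In absolute terms T_C = 275.15 K and T_H = 298.71 K, so ΔT = 23.56 K.
COP_Carnot = T_C/ΔT = 275.15/23.56 = 11.68.
η_II = COP_actual/COP_Carnot = 2.082/11.68 = 0.1783.

0.178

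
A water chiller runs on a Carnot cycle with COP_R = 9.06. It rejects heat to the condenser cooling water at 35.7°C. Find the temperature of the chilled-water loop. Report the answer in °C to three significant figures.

For a Carnot refrigerator COP_R = T_C/(T_H − T_C), so T_C = COP·T_H/(1 + COP).
With T_H = 308.85 K, T_C = 9.06 × 308.85/10.06 = 278.15 K.
Converting, 278.15 K = 5.00°C.

5.00 °C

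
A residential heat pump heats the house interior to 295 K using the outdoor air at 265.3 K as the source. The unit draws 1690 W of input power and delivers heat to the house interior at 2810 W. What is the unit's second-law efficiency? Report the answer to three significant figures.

0.167

COP_actual = Q̇_H/Ẇ = 2810/1690 = 1.663.
The reservoir spacing is ΔT = 295 − 265.3 = 29.70 K.
COP_Carnot = T_H/ΔT = 295.00/29.70 = 9.933.
η_II = COP_actual/COP_Carnot = 1.663/9.933 = 0.1674.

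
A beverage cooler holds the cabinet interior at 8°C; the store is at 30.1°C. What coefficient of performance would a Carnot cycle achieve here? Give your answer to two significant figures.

13

In absolute terms T_C = 281.15 K and T_H = 303.25 K, so ΔT = 22.10 K.
For a reversible cycle, COP_Carnot = T_C/ΔT = 281.15/22.10 = 12.72.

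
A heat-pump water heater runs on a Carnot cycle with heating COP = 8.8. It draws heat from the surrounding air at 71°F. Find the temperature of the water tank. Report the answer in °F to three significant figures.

139 °F

COP_HP = T_H/(T_H − T_C) rearranges to T_H = COP·T_C/(COP − 1).
With T_C = 294.82 K, T_H = 8.8 × 294.82/7.800 = 332.61 K.
Converting, 332.61 K = 139.03°F.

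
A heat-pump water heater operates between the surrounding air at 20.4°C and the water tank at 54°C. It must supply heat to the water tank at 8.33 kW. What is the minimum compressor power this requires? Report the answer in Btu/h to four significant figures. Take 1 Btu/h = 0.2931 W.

In absolute terms T_C = 293.55 K and T_H = 327.15 K, so ΔT = 33.60 K.
COP_Carnot = T_H/ΔT = 327.15/33.60 = 9.737.
Ẇ_min = Q̇/COP_Carnot = 8.330/9.737 = 0.8555 kW = 2919 Btu/h.

2919 Btu/h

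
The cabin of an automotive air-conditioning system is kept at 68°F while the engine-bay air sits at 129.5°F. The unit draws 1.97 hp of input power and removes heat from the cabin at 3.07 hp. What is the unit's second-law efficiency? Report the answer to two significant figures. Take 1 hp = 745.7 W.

COP_actual = Q̇_C/Ẇ = 3.070/1.970 = 1.558.
In absolute terms T_C = 293.15 K and T_H = 327.32 K, so ΔT = 34.17 K.
COP_Carnot = T_C/ΔT = 293.15/34.17 = 8.580.
η_II = COP_actual/COP_Carnot = 1.558/8.580 = 0.1816.

0.18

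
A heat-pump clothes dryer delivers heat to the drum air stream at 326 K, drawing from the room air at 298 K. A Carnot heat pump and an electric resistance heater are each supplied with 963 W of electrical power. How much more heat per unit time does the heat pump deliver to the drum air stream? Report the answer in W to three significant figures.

10200 W

The reservoir spacing is ΔT = 326 − 298 = 28.00 K.
COP_Carnot = T_H/ΔT = 326.00/28.00 = 11.64.
The heat pump delivers Q̇_H = COP × Ẇ = 11210 W; the resistance heater delivers Ẇ = 963.0 W.
Extra = (COP − 1)·Ẇ = 10250 W.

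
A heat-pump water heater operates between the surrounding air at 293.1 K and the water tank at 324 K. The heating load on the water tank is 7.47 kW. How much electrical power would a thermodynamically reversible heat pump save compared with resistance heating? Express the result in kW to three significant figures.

The reservoir spacing is ΔT = 324 − 293.1 = 30.90 K.
COP_Carnot = T_H/ΔT = 324.00/30.90 = 10.49.
Resistance heating needs Ẇ_res = Q̇_H = 7.470 kW; the reversible heat pump needs only Ẇ_hp = Q̇_H/COP = 0.7124 kW.
Saving = 7.470 − 0.7124 = 6.758 kW.

6.76 kW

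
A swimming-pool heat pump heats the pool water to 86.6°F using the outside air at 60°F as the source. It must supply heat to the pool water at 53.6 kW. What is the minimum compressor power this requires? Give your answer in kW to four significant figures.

In absolute terms T_C = 288.71 K and T_H = 303.48 K, so ΔT = 14.78 K.
COP_Carnot = T_H/ΔT = 303.48/14.78 = 20.54.
Ẇ_min = Q̇/COP_Carnot = 53.60/20.54 = 2.610 kW.

2.610 kW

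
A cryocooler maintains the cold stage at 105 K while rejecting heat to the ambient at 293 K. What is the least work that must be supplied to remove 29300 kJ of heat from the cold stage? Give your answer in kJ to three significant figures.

52500 kJ

The reservoir spacing is ΔT = 293 − 105 = 188.0 K.
The reversible limit is COP_R = T_C/ΔT = 0.5585, so W_min = Q_C/COP = Q_C·ΔT/T_C.
W_min = 29300 × 188.0/105.00 = 52460 kJ.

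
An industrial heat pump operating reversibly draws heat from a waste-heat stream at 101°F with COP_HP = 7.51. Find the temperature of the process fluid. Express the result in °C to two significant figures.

COP_HP = T_H/(T_H − T_C) rearranges to T_H = COP·T_C/(COP − 1).
With T_C = 311.48 K, T_H = 7.51 × 311.48/6.510 = 359.33 K.
Converting, 359.33 K = 86.18°C.

86 °C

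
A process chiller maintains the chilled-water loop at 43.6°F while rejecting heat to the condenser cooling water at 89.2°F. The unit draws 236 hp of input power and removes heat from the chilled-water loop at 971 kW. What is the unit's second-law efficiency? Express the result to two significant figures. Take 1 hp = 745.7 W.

0.50

Converting, Q̇_C = 971.0 kW = 1302 hp, so COP_actual = Q̇_C/Ẇ = 1302/236.0 = 5.518.
In absolute terms T_C = 279.59 K and T_H = 304.93 K, so ΔT = 25.33 K.
COP_Carnot = T_C/ΔT = 279.59/25.33 = 11.04.
η_II = COP_actual/COP_Carnot = 5.518/11.04 = 0.4999.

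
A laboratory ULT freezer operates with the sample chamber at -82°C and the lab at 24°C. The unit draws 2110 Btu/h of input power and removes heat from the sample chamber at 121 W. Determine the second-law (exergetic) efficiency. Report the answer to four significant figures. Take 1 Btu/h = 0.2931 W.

Converting, Q̇_C = 121.0 W = 412.8 Btu/h, so COP_actual = Q̇_C/Ẇ = 412.8/2110 = 0.1957.
In absolute terms T_C = 191.15 K and T_H = 297.15 K, so ΔT = 106.0 K.
COP_Carnot = T_C/ΔT = 191.15/106.0 = 1.803.
η_II = COP_actual/COP_Carnot = 0.1957/1.803 = 0.1085.

0.1085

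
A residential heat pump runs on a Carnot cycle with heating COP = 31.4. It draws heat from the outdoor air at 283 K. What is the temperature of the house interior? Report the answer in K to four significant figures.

COP_HP = T_H/(T_H − T_C) rearranges to T_H = COP·T_C/(COP − 1).
With T_C = 283.00 K, T_H = 31.4 × 283.00/30.40 = 292.31 K.

292.3 K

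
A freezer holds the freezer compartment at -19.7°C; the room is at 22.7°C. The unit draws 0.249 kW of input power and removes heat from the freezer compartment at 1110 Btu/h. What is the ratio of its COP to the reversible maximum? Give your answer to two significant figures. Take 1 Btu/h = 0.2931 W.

Converting, Q̇_C = 1110 Btu/h = 0.3253 kW, so COP_actual = Q̇_C/Ẇ = 0.3253/0.2490 = 1.307.
In absolute terms T_C = 253.45 K and T_H = 295.85 K, so ΔT = 42.40 K.
COP_Carnot = T_C/ΔT = 253.45/42.40 = 5.978.
η_II = COP_actual/COP_Carnot = 1.307/5.978 = 0.2186.

0.22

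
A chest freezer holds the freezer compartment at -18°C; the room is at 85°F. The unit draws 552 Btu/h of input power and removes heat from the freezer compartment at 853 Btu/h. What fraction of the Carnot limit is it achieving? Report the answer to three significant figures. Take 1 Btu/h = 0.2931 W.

COP_actual = Q̇_C/Ẇ = 853.0/552.0 = 1.545.
In absolute terms T_C = 255.15 K and T_H = 302.59 K, so ΔT = 47.44 K.
COP_Carnot = T_C/ΔT = 255.15/47.44 = 5.378.
η_II = COP_actual/COP_Carnot = 1.545/5.378 = 0.2873.

0.287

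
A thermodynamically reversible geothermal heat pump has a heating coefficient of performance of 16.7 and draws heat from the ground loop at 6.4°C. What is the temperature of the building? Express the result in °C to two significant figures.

COP_HP = T_H/(T_H − T_C) rearranges to T_H = COP·T_C/(COP − 1).
With T_C = 279.55 K, T_H = 16.7 × 279.55/15.70 = 297.36 K.
Converting, 297.36 K = 24.21°C.

24 °C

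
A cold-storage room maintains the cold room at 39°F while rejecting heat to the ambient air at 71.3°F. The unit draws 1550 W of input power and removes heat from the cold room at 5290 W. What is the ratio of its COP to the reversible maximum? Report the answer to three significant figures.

COP_actual = Q̇_C/Ẇ = 5290/1550 = 3.413.
In absolute terms T_C = 277.04 K and T_H = 294.98 K, so ΔT = 17.94 K.
COP_Carnot = T_C/ΔT = 277.04/17.94 = 15.44.
η_II = COP_actual/COP_Carnot = 3.413/15.44 = 0.2211.

0.221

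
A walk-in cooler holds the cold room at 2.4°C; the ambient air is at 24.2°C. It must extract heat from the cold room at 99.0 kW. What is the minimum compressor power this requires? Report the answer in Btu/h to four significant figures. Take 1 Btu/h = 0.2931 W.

In absolute terms T_C = 275.55 K and T_H = 297.35 K, so ΔT = 21.80 K.
COP_Carnot = T_C/ΔT = 275.55/21.80 = 12.64.
Ẇ_min = Q̇/COP_Carnot = 99.00/12.64 = 7.832 kW = 26720 Btu/h.

26720 Btu/h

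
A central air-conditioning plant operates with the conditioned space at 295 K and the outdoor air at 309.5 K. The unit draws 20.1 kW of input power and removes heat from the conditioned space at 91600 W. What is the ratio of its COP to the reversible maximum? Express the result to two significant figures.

0.22

Converting, Q̇_C = 91600 W = 91.60 kW, so COP_actual = Q̇_C/Ẇ = 91.60/20.10 = 4.557.
The reservoir spacing is ΔT = 309.5 − 295 = 14.50 K.
COP_Carnot = T_C/ΔT = 295.00/14.50 = 20.34.
η_II = COP_actual/COP_Carnot = 4.557/20.34 = 0.2240.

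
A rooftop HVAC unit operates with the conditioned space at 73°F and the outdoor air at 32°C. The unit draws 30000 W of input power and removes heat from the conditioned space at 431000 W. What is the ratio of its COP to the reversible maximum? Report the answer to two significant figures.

0.45

COP_actual = Q̇_C/Ẇ = 431000/30000 = 14.37.
In absolute terms T_C = 295.93 K and T_H = 305.15 K, so ΔT = 9.222 K.
COP_Carnot = T_C/ΔT = 295.93/9.222 = 32.09.
η_II = COP_actual/COP_Carnot = 14.37/32.09 = 0.4477.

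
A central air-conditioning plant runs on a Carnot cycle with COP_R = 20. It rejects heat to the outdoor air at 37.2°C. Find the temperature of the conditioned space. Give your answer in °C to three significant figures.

For a Carnot refrigerator COP_R = T_C/(T_H − T_C), so T_C = COP·T_H/(1 + COP).
With T_H = 310.35 K, T_C = 20 × 310.35/21.00 = 295.57 K.
Converting, 295.57 K = 22.42°C.

22.4 °C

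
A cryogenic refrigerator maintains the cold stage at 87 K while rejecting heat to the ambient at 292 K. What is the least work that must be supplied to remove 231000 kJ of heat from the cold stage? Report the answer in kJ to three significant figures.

The reservoir spacing is ΔT = 292 − 87 = 205.0 K.
The reversible limit is COP_R = T_C/ΔT = 0.4244, so W_min = Q_C/COP = Q_C·ΔT/T_C.
W_min = 231000 × 205.0/87.00 = 544300 kJ.

544000 kJ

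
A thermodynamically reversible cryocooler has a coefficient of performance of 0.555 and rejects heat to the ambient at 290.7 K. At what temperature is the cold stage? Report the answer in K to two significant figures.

For a Carnot refrigerator COP_R = T_C/(T_H − T_C), so T_C = COP·T_H/(1 + COP).
With T_H = 290.70 K, T_C = 0.555 × 290.70/1.555 = 103.75 K.

100 K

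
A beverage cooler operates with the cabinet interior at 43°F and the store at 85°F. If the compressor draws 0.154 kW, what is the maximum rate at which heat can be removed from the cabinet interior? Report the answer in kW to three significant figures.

1.84 kW

In absolute terms T_C = 279.26 K and T_H = 302.59 K, so ΔT = 23.33 K.
COP_Carnot = T_C/ΔT = 279.26/23.33 = 11.97.
Q̇_max = COP_Carnot × Ẇ = 11.97 × 0.1540 kW = 1.843 kW.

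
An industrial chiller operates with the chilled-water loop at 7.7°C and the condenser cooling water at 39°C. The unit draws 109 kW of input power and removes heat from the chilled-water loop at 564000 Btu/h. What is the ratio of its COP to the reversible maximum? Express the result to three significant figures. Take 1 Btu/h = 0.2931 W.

Converting, Q̇_C = 564000 Btu/h = 165.3 kW, so COP_actual = Q̇_C/Ẇ = 165.3/109.0 = 1.517.
In absolute terms T_C = 280.85 K and T_H = 312.15 K, so ΔT = 31.30 K.
COP_Carnot = T_C/ΔT = 280.85/31.30 = 8.973.
η_II = COP_actual/COP_Carnot = 1.517/8.973 = 0.1690.

0.169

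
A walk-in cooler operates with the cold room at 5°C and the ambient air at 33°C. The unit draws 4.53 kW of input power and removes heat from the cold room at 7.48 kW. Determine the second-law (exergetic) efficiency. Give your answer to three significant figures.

COP_actual = Q̇_C/Ẇ = 7.480/4.530 = 1.651.
In absolute terms T_C = 278.15 K and T_H = 306.15 K, so ΔT = 28.00 K.
COP_Carnot = T_C/ΔT = 278.15/28.00 = 9.934.
η_II = COP_actual/COP_Carnot = 1.651/9.934 = 0.1662.

0.166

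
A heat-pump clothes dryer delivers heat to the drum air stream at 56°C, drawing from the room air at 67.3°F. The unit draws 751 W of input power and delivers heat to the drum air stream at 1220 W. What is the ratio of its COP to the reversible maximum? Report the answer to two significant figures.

0.18

COP_actual = Q̇_H/Ẇ = 1220/751.0 = 1.625.
In absolute terms T_C = 292.76 K and T_H = 329.15 K, so ΔT = 36.39 K.
COP_Carnot = T_H/ΔT = 329.15/36.39 = 9.045.
η_II = COP_actual/COP_Carnot = 1.625/9.045 = 0.1796.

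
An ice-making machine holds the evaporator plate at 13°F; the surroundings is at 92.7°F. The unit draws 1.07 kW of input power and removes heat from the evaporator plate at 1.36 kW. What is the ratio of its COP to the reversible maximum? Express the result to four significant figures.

COP_actual = Q̇_C/Ẇ = 1.360/1.070 = 1.271.
In absolute terms T_C = 262.59 K and T_H = 306.87 K, so ΔT = 44.28 K.
COP_Carnot = T_C/ΔT = 262.59/44.28 = 5.931.
η_II = COP_actual/COP_Carnot = 1.271/5.931 = 0.2143.

0.2143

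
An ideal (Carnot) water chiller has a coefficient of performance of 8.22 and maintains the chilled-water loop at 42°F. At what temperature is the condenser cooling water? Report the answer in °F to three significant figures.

103 °F

COP_R = T_C/(T_H − T_C) gives T_H − T_C = T_C/COP.
With T_C = 278.71 K, T_H = 278.71 × (1 + 1/8.22) = 312.61 K.
Converting, 312.61 K = 103.03°F.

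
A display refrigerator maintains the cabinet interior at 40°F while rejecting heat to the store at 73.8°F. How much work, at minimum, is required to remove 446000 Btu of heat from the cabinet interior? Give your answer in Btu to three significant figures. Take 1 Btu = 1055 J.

In absolute terms T_C = 277.59 K and T_H = 296.37 K, so ΔT = 18.78 K.
The reversible limit is COP_R = T_C/ΔT = 14.78, so W_min = Q_C/COP = Q_C·ΔT/T_C.
W_min = 446000 × 18.78/277.59 = 30170 Btu.

30200 Btu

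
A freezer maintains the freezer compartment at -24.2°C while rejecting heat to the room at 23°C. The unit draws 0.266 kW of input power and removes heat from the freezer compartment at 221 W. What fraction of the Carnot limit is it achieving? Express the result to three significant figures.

0.158

Converting, Q̇_C = 221.0 W = 0.2210 kW, so COP_actual = Q̇_C/Ẇ = 0.2210/0.2660 = 0.8308.
In absolute terms T_C = 248.95 K and T_H = 296.15 K, so ΔT = 47.20 K.
COP_Carnot = T_C/ΔT = 248.95/47.20 = 5.274.
η_II = COP_actual/COP_Carnot = 0.8308/5.274 = 0.1575.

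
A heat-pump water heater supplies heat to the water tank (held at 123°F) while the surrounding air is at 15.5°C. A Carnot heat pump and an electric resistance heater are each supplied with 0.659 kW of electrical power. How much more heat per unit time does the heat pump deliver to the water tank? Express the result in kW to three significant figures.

5.43 kW

In absolute terms T_C = 288.65 K and T_H = 323.71 K, so ΔT = 35.06 K.
COP_Carnot = T_H/ΔT = 323.71/35.06 = 9.234.
The heat pump delivers Q̇_H = COP × Ẇ = 6.085 kW; the resistance heater delivers Ẇ = 0.6590 kW.
Extra = (COP − 1)·Ẇ = 5.426 kW.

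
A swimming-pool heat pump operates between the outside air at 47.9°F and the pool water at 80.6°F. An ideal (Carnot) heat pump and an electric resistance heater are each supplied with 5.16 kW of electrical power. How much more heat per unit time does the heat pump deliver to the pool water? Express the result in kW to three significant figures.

80.1 kW

In absolute terms T_C = 281.98 K and T_H = 300.15 K, so ΔT = 18.17 K.
COP_Carnot = T_H/ΔT = 300.15/18.17 = 16.52.
The heat pump delivers Q̇_H = COP × Ẇ = 85.25 kW; the resistance heater delivers Ẇ = 5.160 kW.
Extra = (COP − 1)·Ẇ = 80.09 kW.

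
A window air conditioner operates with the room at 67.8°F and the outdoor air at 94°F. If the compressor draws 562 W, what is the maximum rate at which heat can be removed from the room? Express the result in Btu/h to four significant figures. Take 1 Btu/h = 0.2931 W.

38600 Btu/h

In absolute terms T_C = 293.04 K and T_H = 307.59 K, so ΔT = 14.56 K.
COP_Carnot = T_C/ΔT = 293.04/14.56 = 20.13.
Q̇_max = COP_Carnot × Ẇ = 20.13 × 562.0 W = 11310 W = 38600 Btu/h.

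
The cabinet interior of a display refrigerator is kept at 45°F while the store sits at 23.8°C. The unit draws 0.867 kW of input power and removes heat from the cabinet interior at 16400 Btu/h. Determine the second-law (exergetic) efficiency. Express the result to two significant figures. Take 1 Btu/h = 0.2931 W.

0.33

Converting, Q̇_C = 16400 Btu/h = 4.807 kW, so COP_actual = Q̇_C/Ẇ = 4.807/0.8670 = 5.544.
In absolute terms T_C = 280.37 K and T_H = 296.95 K, so ΔT = 16.58 K.
COP_Carnot = T_C/ΔT = 280.37/16.58 = 16.91.
η_II = COP_actual/COP_Carnot = 5.544/16.91 = 0.3278.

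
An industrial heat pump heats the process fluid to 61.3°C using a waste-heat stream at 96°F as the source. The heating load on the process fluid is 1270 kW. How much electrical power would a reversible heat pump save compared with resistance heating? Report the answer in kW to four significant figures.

1172 kW

In absolute terms T_C = 308.71 K and T_H = 334.45 K, so ΔT = 25.74 K.
COP_Carnot = T_H/ΔT = 334.45/25.74 = 12.99.
Resistance heating needs Ẇ_res = Q̇_H = 1270 kW; the reversible heat pump needs only Ẇ_hp = Q̇_H/COP = 97.76 kW.
Saving = 1270 − 97.76 = 1172 kW.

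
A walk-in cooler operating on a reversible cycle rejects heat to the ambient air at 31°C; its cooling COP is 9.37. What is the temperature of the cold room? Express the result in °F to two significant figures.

35 °F

For a Carnot refrigerator COP_R = T_C/(T_H − T_C), so T_C = COP·T_H/(1 + COP).
With T_H = 304.15 K, T_C = 9.37 × 304.15/10.37 = 274.82 K.
Converting, 274.82 K = 35.01°F.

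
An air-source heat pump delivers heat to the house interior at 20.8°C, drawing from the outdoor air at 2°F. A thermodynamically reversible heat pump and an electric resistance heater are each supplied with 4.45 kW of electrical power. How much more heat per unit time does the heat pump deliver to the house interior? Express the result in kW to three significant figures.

In absolute terms T_C = 256.48 K and T_H = 293.95 K, so ΔT = 37.47 K.
COP_Carnot = T_H/ΔT = 293.95/37.47 = 7.846.
The heat pump delivers Q̇_H = COP × Ẇ = 34.91 kW; the resistance heater delivers Ẇ = 4.450 kW.
Extra = (COP − 1)·Ẇ = 30.46 kW.

30.5 kW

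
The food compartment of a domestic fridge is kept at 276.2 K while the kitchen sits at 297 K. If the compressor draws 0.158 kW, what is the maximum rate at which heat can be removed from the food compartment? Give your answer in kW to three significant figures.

The reservoir spacing is ΔT = 297 − 276.2 = 20.80 K.
COP_Carnot = T_C/ΔT = 276.20/20.80 = 13.28.
Q̇_max = COP_Carnot × Ẇ = 13.28 × 0.1580 kW = 2.098 kW.

2.10 kW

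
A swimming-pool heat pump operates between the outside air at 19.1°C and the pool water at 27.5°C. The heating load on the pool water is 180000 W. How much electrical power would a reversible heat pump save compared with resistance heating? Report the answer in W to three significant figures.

In absolute terms T_C = 292.25 K and T_H = 300.65 K, so ΔT = 8.400 K.
COP_Carnot = T_H/ΔT = 300.65/8.400 = 35.79.
Resistance heating needs Ẇ_res = Q̇_H = 180000 W; the reversible heat pump needs only Ẇ_hp = Q̇_H/COP = 5029 W.
Saving = 180000 − 5029 = 175000 W.

175000 W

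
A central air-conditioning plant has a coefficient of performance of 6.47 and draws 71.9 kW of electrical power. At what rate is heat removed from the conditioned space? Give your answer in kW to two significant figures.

470 kW

Q̇_C = COP × Ẇ = 6.47 × 71.90 = 465.2 kW.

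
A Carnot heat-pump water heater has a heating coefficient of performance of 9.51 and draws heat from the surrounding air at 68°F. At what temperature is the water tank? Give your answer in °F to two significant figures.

130 °F

COP_HP = T_H/(T_H − T_C) rearranges to T_H = COP·T_C/(COP − 1).
With T_C = 293.15 K, T_H = 9.51 × 293.15/8.510 = 327.60 K.
Converting, 327.60 K = 130.01°F.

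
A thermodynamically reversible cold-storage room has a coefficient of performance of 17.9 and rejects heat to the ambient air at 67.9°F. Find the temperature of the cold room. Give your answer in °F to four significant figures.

39.99 °F

For a Carnot refrigerator COP_R = T_C/(T_H − T_C), so T_C = COP·T_H/(1 + COP).
With T_H = 293.09 K, T_C = 17.9 × 293.09/18.90 = 277.59 K.
Converting, 277.59 K = 39.99°F.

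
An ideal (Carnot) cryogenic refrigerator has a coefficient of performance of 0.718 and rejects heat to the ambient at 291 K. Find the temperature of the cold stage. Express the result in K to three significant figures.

For a Carnot refrigerator COP_R = T_C/(T_H − T_C), so T_C = COP·T_H/(1 + COP).
With T_H = 291.00 K, T_C = 0.718 × 291.00/1.718 = 121.62 K.

122 K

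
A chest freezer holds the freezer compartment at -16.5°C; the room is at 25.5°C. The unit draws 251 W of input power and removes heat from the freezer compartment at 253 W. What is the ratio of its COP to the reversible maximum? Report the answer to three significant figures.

0.165

COP_actual = Q̇_C/Ẇ = 253.0/251.0 = 1.008.
In absolute terms T_C = 256.65 K and T_H = 298.65 K, so ΔT = 42.00 K.
COP_Carnot = T_C/ΔT = 256.65/42.00 = 6.111.
η_II = COP_actual/COP_Carnot = 1.008/6.111 = 0.1650.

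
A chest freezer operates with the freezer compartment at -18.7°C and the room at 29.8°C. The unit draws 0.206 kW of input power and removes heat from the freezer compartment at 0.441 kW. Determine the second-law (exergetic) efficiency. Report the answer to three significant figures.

COP_actual = Q̇_C/Ẇ = 0.4410/0.2060 = 2.141.
In absolute terms T_C = 254.45 K and T_H = 302.95 K, so ΔT = 48.50 K.
COP_Carnot = T_C/ΔT = 254.45/48.50 = 5.246.
η_II = COP_actual/COP_Carnot = 2.141/5.246 = 0.4080.

0.408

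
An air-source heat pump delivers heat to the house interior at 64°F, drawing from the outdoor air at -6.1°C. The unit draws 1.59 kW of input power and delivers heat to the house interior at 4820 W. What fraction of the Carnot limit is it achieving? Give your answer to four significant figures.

0.2488

Converting, Q̇_H = 4820 W = 4.820 kW, so COP_actual = Q̇_H/Ẇ = 4.820/1.590 = 3.031.
In absolute terms T_C = 267.05 K and T_H = 290.93 K, so ΔT = 23.88 K.
COP_Carnot = T_H/ΔT = 290.93/23.88 = 12.18.
η_II = COP_actual/COP_Carnot = 3.031/12.18 = 0.2488.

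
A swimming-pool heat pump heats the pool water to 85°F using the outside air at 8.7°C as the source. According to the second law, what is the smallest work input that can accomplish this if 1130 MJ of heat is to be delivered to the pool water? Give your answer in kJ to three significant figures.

In absolute terms T_C = 281.85 K and T_H = 302.59 K, so ΔT = 20.74 K.
The reversible limit is COP_HP = T_H/ΔT = 14.59, so W_min = Q_H/COP = Q_H·ΔT/T_H.
W_min = 1130 × 20.74/302.59 = 77.47 MJ = 77470 kJ.

77500 kJ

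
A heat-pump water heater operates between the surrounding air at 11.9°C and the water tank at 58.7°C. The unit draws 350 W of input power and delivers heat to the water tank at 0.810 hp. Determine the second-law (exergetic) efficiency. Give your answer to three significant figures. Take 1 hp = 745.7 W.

0.243

Converting, Q̇_H = 0.8100 hp = 604.0 W, so COP_actual = Q̇_H/Ẇ = 604.0/350.0 = 1.726.
In absolute terms T_C = 285.05 K and T_H = 331.85 K, so ΔT = 46.80 K.
COP_Carnot = T_H/ΔT = 331.85/46.80 = 7.091.
η_II = COP_actual/COP_Carnot = 1.726/7.091 = 0.2434.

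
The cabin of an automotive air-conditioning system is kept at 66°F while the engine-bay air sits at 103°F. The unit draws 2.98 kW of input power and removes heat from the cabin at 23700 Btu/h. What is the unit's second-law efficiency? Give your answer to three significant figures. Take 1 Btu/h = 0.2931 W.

0.164

Converting, Q̇_C = 23700 Btu/h = 6.946 kW, so COP_actual = Q̇_C/Ẇ = 6.946/2.980 = 2.331.
In absolute terms T_C = 292.04 K and T_H = 312.59 K, so ΔT = 20.56 K.
COP_Carnot = T_C/ΔT = 292.04/20.56 = 14.21.
η_II = COP_actual/COP_Carnot = 2.331/14.21 = 0.1641.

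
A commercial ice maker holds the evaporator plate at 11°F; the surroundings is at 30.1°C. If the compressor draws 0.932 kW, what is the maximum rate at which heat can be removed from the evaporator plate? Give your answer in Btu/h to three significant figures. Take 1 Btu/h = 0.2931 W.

19900 Btu/h

In absolute terms T_C = 261.48 K and T_H = 303.25 K, so ΔT = 41.77 K.
COP_Carnot = T_C/ΔT = 261.48/41.77 = 6.261.
Q̇_max = COP_Carnot × Ẇ = 6.261 × 0.9320 kW = 5.835 kW = 19910 Btu/h.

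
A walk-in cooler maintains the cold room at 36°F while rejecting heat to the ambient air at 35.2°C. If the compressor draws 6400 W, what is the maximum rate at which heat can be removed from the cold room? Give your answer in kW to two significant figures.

In absolute terms T_C = 275.37 K and T_H = 308.35 K, so ΔT = 32.98 K.
COP_Carnot = T_C/ΔT = 275.37/32.98 = 8.350.
Q̇_max = COP_Carnot × Ẇ = 8.350 × 6400 W = 53440 W = 53.44 kW.

53 kW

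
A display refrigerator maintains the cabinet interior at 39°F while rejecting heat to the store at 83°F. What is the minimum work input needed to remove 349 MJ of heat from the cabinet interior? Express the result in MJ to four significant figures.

30.79 MJ

In absolute terms T_C = 277.04 K and T_H = 301.48 K, so ΔT = 24.44 K.
The reversible limit is COP_R = T_C/ΔT = 11.33, so W_min = Q_C/COP = Q_C·ΔT/T_C.
W_min = 349.0 × 24.44/277.04 = 30.79 MJ.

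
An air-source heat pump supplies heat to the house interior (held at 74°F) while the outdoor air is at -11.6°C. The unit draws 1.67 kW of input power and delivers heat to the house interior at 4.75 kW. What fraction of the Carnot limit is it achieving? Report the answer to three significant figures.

0.335

COP_actual = Q̇_H/Ẇ = 4.750/1.670 = 2.844.
In absolute terms T_C = 261.55 K and T_H = 296.48 K, so ΔT = 34.93 K.
COP_Carnot = T_H/ΔT = 296.48/34.93 = 8.487.
η_II = COP_actual/COP_Carnot = 2.844/8.487 = 0.3351.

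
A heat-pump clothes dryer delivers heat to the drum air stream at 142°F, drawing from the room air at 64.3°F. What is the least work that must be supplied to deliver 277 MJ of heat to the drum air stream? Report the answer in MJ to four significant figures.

In absolute terms T_C = 291.09 K and T_H = 334.26 K, so ΔT = 43.17 K.
The reversible limit is COP_HP = T_H/ΔT = 7.744, so W_min = Q_H/COP = Q_H·ΔT/T_H.
W_min = 277.0 × 43.17/334.26 = 35.77 MJ.

35.77 MJ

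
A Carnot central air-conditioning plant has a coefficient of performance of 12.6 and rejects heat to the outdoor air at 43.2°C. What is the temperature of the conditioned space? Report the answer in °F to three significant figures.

For a Carnot refrigerator COP_R = T_C/(T_H − T_C), so T_C = COP·T_H/(1 + COP).
With T_H = 316.35 K, T_C = 12.6 × 316.35/13.60 = 293.09 K.
Converting, 293.09 K = 67.89°F.

67.9 °F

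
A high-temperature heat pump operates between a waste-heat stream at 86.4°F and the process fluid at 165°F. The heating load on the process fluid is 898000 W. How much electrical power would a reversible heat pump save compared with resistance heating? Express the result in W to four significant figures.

785000 W

In absolute terms T_C = 303.37 K and T_H = 347.04 K, so ΔT = 43.67 K.
COP_Carnot = T_H/ΔT = 347.04/43.67 = 7.947.
Resistance heating needs Ẇ_res = Q̇_H = 898000 W; the reversible heat pump needs only Ẇ_hp = Q̇_H/COP = 113000 W.
Saving = 898000 − 113000 = 785000 W.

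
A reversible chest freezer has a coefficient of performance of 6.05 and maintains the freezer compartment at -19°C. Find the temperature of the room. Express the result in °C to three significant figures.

23.0 °C

COP_R = T_C/(T_H − T_C) gives T_H − T_C = T_C/COP.
With T_C = 254.15 K, T_H = 254.15 × (1 + 1/6.05) = 296.16 K.
Converting, 296.16 K = 23.01°C.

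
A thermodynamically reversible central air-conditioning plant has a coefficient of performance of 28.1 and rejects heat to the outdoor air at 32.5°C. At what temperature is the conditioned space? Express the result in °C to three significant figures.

22.0 °C

For a Carnot refrigerator COP_R = T_C/(T_H − T_C), so T_C = COP·T_H/(1 + COP).
With T_H = 305.65 K, T_C = 28.1 × 305.65/29.10 = 295.15 K.
Converting, 295.15 K = 22.00°C.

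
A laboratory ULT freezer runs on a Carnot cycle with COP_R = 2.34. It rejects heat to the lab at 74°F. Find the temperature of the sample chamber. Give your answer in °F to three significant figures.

-85.8 °F

For a Carnot refrigerator COP_R = T_C/(T_H − T_C), so T_C = COP·T_H/(1 + COP).
With T_H = 296.48 K, T_C = 2.34 × 296.48/3.340 = 207.72 K.
Converting, 207.72 K = -85.78°F.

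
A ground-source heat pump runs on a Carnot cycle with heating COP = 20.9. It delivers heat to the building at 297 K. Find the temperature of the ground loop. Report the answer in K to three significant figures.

283 K

COP_HP = T_H/(T_H − T_C) gives T_H − T_C = T_H/COP.
With T_H = 297.00 K, T_C = 297.00 × (1 − 1/20.9) = 282.79 K.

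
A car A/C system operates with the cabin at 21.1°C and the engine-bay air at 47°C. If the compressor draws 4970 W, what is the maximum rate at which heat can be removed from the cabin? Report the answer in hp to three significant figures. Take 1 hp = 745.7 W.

In absolute terms T_C = 294.25 K and T_H = 320.15 K, so ΔT = 25.90 K.
COP_Carnot = T_C/ΔT = 294.25/25.90 = 11.36.
Q̇_max = COP_Carnot × Ẇ = 11.36 × 4970 W = 56460 W = 75.72 hp.

75.7 hp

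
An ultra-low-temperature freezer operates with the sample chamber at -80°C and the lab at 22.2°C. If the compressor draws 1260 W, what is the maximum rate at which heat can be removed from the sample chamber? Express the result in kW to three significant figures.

In absolute terms T_C = 193.15 K and T_H = 295.35 K, so ΔT = 102.2 K.
COP_Carnot = T_C/ΔT = 193.15/102.2 = 1.890.
Q̇_max = COP_Carnot × Ẇ = 1.890 × 1260 W = 2381 W = 2.381 kW.

2.38 kW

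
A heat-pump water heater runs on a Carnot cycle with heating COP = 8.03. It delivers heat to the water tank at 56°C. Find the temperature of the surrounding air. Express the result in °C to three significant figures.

COP_HP = T_H/(T_H − T_C) gives T_H − T_C = T_H/COP.
With T_H = 329.15 K, T_C = 329.15 × (1 − 1/8.03) = 288.16 K.
Converting, 288.16 K = 15.01°C.

15.0 °C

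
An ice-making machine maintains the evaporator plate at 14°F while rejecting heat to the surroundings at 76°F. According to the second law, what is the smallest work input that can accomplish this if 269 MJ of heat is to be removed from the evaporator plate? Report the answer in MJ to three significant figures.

35.2 MJ

In absolute terms T_C = 263.15 K and T_H = 297.59 K, so ΔT = 34.44 K.
The reversible limit is COP_R = T_C/ΔT = 7.640, so W_min = Q_C/COP = Q_C·ΔT/T_C.
W_min = 269.0 × 34.44/263.15 = 35.21 MJ.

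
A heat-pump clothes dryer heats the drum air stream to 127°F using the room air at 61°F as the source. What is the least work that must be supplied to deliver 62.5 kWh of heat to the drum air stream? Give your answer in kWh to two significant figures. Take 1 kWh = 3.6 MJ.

7.0 kWh

In absolute terms T_C = 289.26 K and T_H = 325.93 K, so ΔT = 36.67 K.
The reversible limit is COP_HP = T_H/ΔT = 8.889, so W_min = Q_H/COP = Q_H·ΔT/T_H.
W_min = 62.50 × 36.67/325.93 = 7.031 kWh.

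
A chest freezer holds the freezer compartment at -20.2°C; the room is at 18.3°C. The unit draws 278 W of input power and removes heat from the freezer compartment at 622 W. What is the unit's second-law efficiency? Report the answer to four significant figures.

0.3405

COP_actual = Q̇_C/Ẇ = 622.0/278.0 = 2.237.
In absolute terms T_C = 252.95 K and T_H = 291.45 K, so ΔT = 38.50 K.
COP_Carnot = T_C/ΔT = 252.95/38.50 = 6.570.
η_II = COP_actual/COP_Carnot = 2.237/6.570 = 0.3405.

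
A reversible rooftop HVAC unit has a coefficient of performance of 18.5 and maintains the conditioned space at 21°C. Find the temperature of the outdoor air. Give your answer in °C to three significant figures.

36.9 °C

COP_R = T_C/(T_H − T_C) gives T_H − T_C = T_C/COP.
With T_C = 294.15 K, T_H = 294.15 × (1 + 1/18.5) = 310.05 K.
Converting, 310.05 K = 36.90°C.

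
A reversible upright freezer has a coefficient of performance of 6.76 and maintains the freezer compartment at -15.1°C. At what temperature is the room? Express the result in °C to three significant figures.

COP_R = T_C/(T_H − T_C) gives T_H − T_C = T_C/COP.
With T_C = 258.05 K, T_H = 258.05 × (1 + 1/6.76) = 296.22 K.
Converting, 296.22 K = 23.07°C.

23.1 °C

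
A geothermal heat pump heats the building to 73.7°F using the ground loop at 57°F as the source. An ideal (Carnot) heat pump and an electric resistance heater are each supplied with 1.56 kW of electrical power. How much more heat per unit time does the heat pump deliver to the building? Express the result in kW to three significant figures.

In absolute terms T_C = 287.04 K and T_H = 296.32 K, so ΔT = 9.278 K.
COP_Carnot = T_H/ΔT = 296.32/9.278 = 31.94.
The heat pump delivers Q̇_H = COP × Ẇ = 49.82 kW; the resistance heater delivers Ẇ = 1.560 kW.
Extra = (COP − 1)·Ẇ = 48.26 kW.

48.3 kW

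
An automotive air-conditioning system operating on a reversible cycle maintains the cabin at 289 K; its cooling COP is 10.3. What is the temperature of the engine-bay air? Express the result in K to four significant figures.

COP_R = T_C/(T_H − T_C) gives T_H − T_C = T_C/COP.
With T_C = 289.00 K, T_H = 289.00 × (1 + 1/10.3) = 317.06 K.

317.1 K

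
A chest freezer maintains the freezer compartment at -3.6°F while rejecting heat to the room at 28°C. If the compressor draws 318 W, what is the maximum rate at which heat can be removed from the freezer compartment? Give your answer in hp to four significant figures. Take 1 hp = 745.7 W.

2.261 hp

In absolute terms T_C = 253.37 K and T_H = 301.15 K, so ΔT = 47.78 K.
COP_Carnot = T_C/ΔT = 253.37/47.78 = 5.303.
Q̇_max = COP_Carnot × Ẇ = 5.303 × 318.0 W = 1686 W = 2.261 hp.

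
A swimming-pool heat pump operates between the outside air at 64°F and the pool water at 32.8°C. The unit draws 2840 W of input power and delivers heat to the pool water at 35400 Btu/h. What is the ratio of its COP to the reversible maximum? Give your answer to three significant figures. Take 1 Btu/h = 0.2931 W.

0.179

Converting, Q̇_H = 35400 Btu/h = 10380 W, so COP_actual = Q̇_H/Ẇ = 10380/2840 = 3.653.
In absolute terms T_C = 290.93 K and T_H = 305.95 K, so ΔT = 15.02 K.
COP_Carnot = T_H/ΔT = 305.95/15.02 = 20.37.
η_II = COP_actual/COP_Carnot = 3.653/20.37 = 0.1794.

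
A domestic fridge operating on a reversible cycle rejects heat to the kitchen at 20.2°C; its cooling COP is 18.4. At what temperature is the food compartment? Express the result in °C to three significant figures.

For a Carnot refrigerator COP_R = T_C/(T_H − T_C), so T_C = COP·T_H/(1 + COP).
With T_H = 293.35 K, T_C = 18.4 × 293.35/19.40 = 278.23 K.
Converting, 278.23 K = 5.08°C.

5.08 °C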